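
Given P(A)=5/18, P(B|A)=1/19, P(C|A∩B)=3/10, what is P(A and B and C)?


P(A∩B∩C) = P(A) * P(B|A) * P(C|A∩B)
= 5/18 * 1/19 * 3/10
= 5/342 * 3/10 = 1/228

1/228


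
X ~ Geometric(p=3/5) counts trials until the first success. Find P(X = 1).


P(X=1) = (1-p)^0 * p = (2/5)^0 * 3/5
= 1 * 3/5 = 3/5

3/5


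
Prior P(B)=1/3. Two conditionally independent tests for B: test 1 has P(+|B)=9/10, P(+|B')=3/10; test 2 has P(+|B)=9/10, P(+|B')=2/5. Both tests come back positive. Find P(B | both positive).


After test 1: P(+) = 9/10*1/3 + 3/10*2/3 = 1/2
P(B|+) = (3/10)/(1/2) = 3/5
After test 2 (use post1 as new prior): P(+) = 9/10*3/5 + 2/5*2/5 = 7/10
P(B|+,+) = (27/50)/(7/10) = 27/35

27/35


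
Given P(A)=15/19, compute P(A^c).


P(A') = 1 - P(A) = 1 - 15/19 = 4/19

4/19


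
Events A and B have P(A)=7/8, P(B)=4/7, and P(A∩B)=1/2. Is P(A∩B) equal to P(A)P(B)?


P(A)*P(B) = 7/8*4/7 = 1/2
P(A∩B) = 1/2, which equals P(A)P(B), so independent

Yes, A and B are independent


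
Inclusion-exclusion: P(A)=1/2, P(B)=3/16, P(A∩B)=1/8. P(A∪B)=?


P(A∪B) = P(A) + P(B) - P(A∩B)
= 1/2 + 3/16 - 1/8 = 9/16

9/16


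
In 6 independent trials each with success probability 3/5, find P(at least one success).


P(at least one) = 1 - P(none)
P(none) = (1 - 3/5)^6 = (2/5)^6 = 64/15625
P(at least one) = 1 - 64/15625 = 15561/15625

15561/15625


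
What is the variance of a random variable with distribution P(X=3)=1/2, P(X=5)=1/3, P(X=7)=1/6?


E[X] = 13/3, E[X^2] = 21
Var(X) = E[X^2] - (E[X])^2 = 21 - (13/3)^2 = 20/9

20/9


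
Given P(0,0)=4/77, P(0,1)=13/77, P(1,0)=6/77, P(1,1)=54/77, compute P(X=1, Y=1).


Read from table: P(X=1, Y=1) = 54/77

54/77


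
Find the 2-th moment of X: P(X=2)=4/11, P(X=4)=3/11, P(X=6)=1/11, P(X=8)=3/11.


E[X^2] = sum(x^2 * P(x))
= 4*4/11 + 16*3/11 + 36*1/11 + 64*3/11
= 292/11

292/11


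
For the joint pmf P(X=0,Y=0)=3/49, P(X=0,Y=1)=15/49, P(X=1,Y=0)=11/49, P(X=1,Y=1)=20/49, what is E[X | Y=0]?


P(Y=0) = 14/49
E[X|Y=0] = (0*3 + 1*11)/14 = 11/14

11/14


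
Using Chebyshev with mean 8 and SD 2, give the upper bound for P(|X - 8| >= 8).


k = 8/2 = 4
Chebyshev: P(|X-mu| >= k*sigma) <= 1/k^2 = 1/4^2 = 1/16

1/16


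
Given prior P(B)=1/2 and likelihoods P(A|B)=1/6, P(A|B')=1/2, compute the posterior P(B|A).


P(A) = P(A|B)P(B) + P(A|B')P(B') = 1/6*1/2 + 1/2*1/2 = 1/3
P(B|A) = P(A|B)P(B)/P(A) = (1/12)/(1/3) = 1/4

1/4


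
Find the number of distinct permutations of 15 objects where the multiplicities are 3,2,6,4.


15! = 1307674368000
Denominator: 3!=6 * 2!=2 * 6!=720 * 4!=24
Coefficient = 1307674368000 / 207360 = 6306300

6306300


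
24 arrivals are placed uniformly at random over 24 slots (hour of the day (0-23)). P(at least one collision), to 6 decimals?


P(all different) = prod((24-i)/24 for i=0..23) = 0.000000
P(at least one match) = 1 - 0.000000 = 1.000000

1.000000


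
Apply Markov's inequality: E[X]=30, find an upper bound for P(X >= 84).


Markov: P(X >= a) <= E[X]/a
P(X >= 84) <= 30/84 = 5/14

5/14


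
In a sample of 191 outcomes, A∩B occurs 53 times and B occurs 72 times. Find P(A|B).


P(A|B) = P(A∩B)/P(B) = (53/191)/(72/191) = 53/72

53/72


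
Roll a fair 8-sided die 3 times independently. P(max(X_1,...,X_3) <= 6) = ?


P(max <= 6) = P(all X_i <= 6) = (P(X_1 <= 6))^3
= (6/8)^3 = (3/4)^3 = 27/64

27/64


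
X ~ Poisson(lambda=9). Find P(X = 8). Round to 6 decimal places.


P(X=8) = e^(-9) * 9^8 / 8!
≈ 0.0001234098041 * 43046721 / 40320
≈ 0.131756

0.131756


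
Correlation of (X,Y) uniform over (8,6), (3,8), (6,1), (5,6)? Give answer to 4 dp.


Cov(X,Y) = -1.8750, Var(X) = 3.2500, Var(Y) = 6.6875
rho = Cov/(sqrt(VarX)*sqrt(VarY)) = -0.4022

-0.4022


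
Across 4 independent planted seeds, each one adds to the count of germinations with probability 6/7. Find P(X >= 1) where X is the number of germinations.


P(X>=1) = P(X=1) + P(X=2) + P(X=3) + P(X=4)
= 24/2401 + 216/2401 + 864/2401 + 1296/2401
= 2400/2401

2400/2401


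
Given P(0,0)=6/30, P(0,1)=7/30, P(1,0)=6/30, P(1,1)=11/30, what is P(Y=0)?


P(Y=0) = P(0,0)+P(1,0) = 6/30 + 6/30 = 12/30 = 2/5

2/5


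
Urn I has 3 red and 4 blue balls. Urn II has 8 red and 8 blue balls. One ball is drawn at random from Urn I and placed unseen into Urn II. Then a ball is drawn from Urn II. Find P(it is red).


P(transfer red) = 3/7; P(transfer blue) = 4/7
If red transferred: Urn II has 9 red of 17, so P(red|red moved) = 9/17
If blue transferred: Urn II has 8 red of 17, so P(red|blue moved) = 8/17
By total probability: P(red) = 3/7*9/17 + 4/7*8/17 = 59/119

59/119


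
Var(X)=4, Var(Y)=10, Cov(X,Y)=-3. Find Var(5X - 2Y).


Var(5X - 2Y) = 5^2*Var(X) + (-2)^2*Var(Y) + 2*5*(-2)*Cov(X,Y)
= 25*4 + 4*10 - 20*(-3)
= 100 + 40 + 60 = 200

200


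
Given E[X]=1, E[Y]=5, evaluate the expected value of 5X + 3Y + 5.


E[5X + 3Y + 5] = 5*E[X] + 3*E[Y] + 5
= (5)*(1) + (3)*(5) + (5)
= 5 + 15 + 5 = 25

25


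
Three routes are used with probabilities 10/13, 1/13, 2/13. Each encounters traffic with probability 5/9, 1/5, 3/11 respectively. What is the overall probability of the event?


P(A) = P(A|B1)P(B1) + P(A|B2)P(B2) + P(A|B3)P(B3)
= 5/9*10/13 + 1/5*1/13 + 3/11*2/13
= 50/117 + 1/65 + 6/143 = 3119/6435

3119/6435


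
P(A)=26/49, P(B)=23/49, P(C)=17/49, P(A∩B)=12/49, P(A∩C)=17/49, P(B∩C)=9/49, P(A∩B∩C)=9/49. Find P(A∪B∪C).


P(A∪B∪C) = P(A)+P(B)+P(C) - P(AB)-P(AC)-P(BC) + P(ABC)
= 26/49+23/49+17/49 - 12/49-17/49-9/49 + 9/49
= 37/49

37/49


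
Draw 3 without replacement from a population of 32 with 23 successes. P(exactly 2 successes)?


P(X=2) = C(23,2)*C(9,1) / C(32,3)
= 253*9 / 4960
= 2277/4960

2277/4960


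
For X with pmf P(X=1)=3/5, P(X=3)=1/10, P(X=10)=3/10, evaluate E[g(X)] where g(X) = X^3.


E[X^3] = sum(g(x)*P(x))
= 1*3/5 + 27*1/10 + 1000*3/10
= 3033/10

3033/10


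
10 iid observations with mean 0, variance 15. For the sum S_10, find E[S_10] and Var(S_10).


E[S_n] = n*mu = 10*0 = 0
Var(S_n) = n*sigma^2 = 10*15 = 150

E[S_10]=0, Var(S_10)=150


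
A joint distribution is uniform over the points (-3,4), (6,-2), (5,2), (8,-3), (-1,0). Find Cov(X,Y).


E[X]=3, E[Y]=1/5, E[XY]=-38/5
Cov(X,Y) = E[XY] - E[X]E[Y] = -38/5 - 3*1/5 = -41/5

-41/5


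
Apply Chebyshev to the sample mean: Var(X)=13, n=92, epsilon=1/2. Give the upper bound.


Var(Xbar) = Var(X)/n = 13/92
Chebyshev: P(|Xbar-mu| >= 1/2) <= Var(Xbar)/(1/2)^2 = (13/92)/(1/4) = 13/23

13/23


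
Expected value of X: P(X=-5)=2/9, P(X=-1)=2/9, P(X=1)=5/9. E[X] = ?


E[X] = sum(x * P(x))
= -5*2/9 - 1*2/9 + 1*5/9
= -7/9

-7/9


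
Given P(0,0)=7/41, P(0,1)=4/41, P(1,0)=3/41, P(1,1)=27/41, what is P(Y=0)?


P(Y=0) = P(0,0)+P(1,0) = 7/41 + 3/41 = 10/41

10/41


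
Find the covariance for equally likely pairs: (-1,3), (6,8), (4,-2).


E[X]=3, E[Y]=3, E[XY]=37/3
Cov(X,Y) = E[XY] - E[X]E[Y] = 37/3 - 3*3 = 10/3

10/3


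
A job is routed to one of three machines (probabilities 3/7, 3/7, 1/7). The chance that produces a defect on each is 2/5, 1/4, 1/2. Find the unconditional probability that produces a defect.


P(A) = P(A|B1)P(B1) + P(A|B2)P(B2) + P(A|B3)P(B3)
= 2/5*3/7 + 1/4*3/7 + 1/2*1/7
= 6/35 + 3/28 + 1/14 = 7/20

7/20


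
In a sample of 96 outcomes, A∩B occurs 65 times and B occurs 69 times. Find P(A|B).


P(A|B) = P(A∩B)/P(B) = (65/96)/(69/96) = 65/69

65/69


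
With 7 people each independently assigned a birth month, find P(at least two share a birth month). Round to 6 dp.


P(all different) = prod((12-i)/12 for i=0..6) = 0.111400
P(at least one match) = 1 - 0.111400 = 0.888600

0.888600


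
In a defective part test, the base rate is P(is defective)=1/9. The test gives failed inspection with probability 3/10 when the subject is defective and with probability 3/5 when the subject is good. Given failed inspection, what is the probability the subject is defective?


P(A) = P(A|B)P(B) + P(A|B')P(B') = 3/10*1/9 + 3/5*8/9 = 17/30
P(B|A) = P(A|B)P(B)/P(A) = (1/30)/(17/30) = 1/17

1/17


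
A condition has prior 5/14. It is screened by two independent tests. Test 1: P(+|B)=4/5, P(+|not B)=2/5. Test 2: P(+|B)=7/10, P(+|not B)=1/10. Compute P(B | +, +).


After test 1: P(+) = 4/5*5/14 + 2/5*9/14 = 19/35
P(B|+) = (2/7)/(19/35) = 10/19
After test 2 (use post1 as new prior): P(+) = 7/10*10/19 + 1/10*9/19 = 79/190
P(B|+,+) = (7/19)/(79/190) = 70/79

70/79


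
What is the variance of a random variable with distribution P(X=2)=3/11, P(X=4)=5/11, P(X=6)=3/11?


E[X] = 4, E[X^2] = 200/11
Var(X) = E[X^2] - (E[X])^2 = 200/11 - (4)^2 = 24/11

24/11


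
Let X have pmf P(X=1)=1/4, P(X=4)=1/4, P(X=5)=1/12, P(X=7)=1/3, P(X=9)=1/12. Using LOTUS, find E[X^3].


E[X^3] = sum(g(x)*P(x))
= 1*1/4 + 64*1/4 + 125*1/12 + 343*1/3 + 729*1/12
= 807/4

807/4


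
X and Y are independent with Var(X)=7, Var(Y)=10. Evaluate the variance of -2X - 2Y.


Independence => Cov(X,Y)=0
Var(-2X - 2Y) = (-2)^2*Var(X) + (-2)^2*Var(Y)
= 4*7 + 4*10 = 68

68


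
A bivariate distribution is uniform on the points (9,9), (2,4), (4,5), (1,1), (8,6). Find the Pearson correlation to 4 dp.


Cov(X,Y) = 7.6000, Var(X) = 10.1600, Var(Y) = 6.8000
rho = Cov/(sqrt(VarX)*sqrt(VarY)) = 0.9143

0.9143


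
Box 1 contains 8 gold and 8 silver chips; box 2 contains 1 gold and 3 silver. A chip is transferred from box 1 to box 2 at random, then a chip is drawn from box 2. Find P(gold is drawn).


P(transfer gold) = 8/16 = 1/2; P(transfer silver) = 1/2
If gold transferred: Urn II has 2 gold of 5, so P(gold|gold moved) = 2/5
If silver transferred: Urn II has 1 gold of 5, so P(gold|silver moved) = 1/5
By total probability: P(gold) = 1/2*2/5 + 1/2*1/5 = 3/10

3/10


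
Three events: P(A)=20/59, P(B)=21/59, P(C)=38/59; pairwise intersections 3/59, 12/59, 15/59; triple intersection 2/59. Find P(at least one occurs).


P(A∪B∪C) = P(A)+P(B)+P(C) - P(AB)-P(AC)-P(BC) + P(ABC)
= 20/59+21/59+38/59 - 3/59-12/59-15/59 + 2/59
= 51/59

51/59


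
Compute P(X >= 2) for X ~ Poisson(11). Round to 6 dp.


P(X>=2) = 1 - P(X<=1) = 1 - (e^(-11)*11^0/0! + e^(-11)*11^1/1!)
≈ 1 - (0.0000167017 + 0.0001837187)
= 1 - 0.0002004204 = 0.9997995796
≈ 0.999800

0.999800


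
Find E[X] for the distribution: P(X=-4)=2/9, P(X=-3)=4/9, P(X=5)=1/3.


E[X] = sum(x * P(x))
= -4*2/9 - 3*4/9 + 5*1/3
= -5/9

-5/9


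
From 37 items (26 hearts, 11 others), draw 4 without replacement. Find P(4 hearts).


P(X=4) = C(26,4)*C(11,0) / C(37,4)
= 14950*1 / 66045
= 14950/66045 = 2990/13209

2990/13209


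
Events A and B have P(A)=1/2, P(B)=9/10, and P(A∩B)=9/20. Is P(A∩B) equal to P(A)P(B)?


P(A)*P(B) = 1/2*9/10 = 9/20
P(A∩B) = 9/20, which equals P(A)P(B), so independent

Yes, A and B are independent


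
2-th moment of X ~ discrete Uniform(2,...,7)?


E[X^2] = (1/6) * sum(x^2 for x=2..7)
= 139/6

139/6


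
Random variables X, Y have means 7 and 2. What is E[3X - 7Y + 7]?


E[3X - 7Y + 7] = 3*E[X] - 7*E[Y] + 7
= (3)*(7) + (-7)*(2) + (7)
= 21 - 14 + 7 = 14

14


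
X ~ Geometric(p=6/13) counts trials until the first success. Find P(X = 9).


P(X=9) = (1-p)^8 * p = (7/13)^8 * 6/13
= 5764801/815730721 * 6/13 = 34588806/10604499373

34588806/10604499373


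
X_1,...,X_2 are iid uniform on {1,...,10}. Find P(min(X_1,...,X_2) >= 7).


P(min >= 7) = P(all X_i >= 7) = (P(X_1 >= 7))^2
= (4/10)^2 = (2/5)^2 = 4/25

4/25


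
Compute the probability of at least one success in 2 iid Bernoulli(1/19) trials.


P(at least one) = 1 - P(none)
P(none) = (1 - 1/19)^2 = (18/19)^2 = 324/361
P(at least one) = 1 - 324/361 = 37/361

37/361


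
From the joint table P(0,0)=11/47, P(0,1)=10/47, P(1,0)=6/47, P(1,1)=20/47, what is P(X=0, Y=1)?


Read from table: P(X=0, Y=1) = 10/47

10/47


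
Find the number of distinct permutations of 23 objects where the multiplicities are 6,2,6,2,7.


23! = 25852016738884976640000
Denominator: 6!=720 * 2!=2 * 6!=720 * 2!=2 * 7!=5040
Coefficient = 25852016738884976640000 / 10450944000 = 2473653742560

2473653742560


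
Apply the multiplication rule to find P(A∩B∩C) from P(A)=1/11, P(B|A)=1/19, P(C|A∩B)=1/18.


P(A∩B∩C) = P(A) * P(B|A) * P(C|A∩B)
= 1/11 * 1/19 * 1/18
= 1/209 * 1/18 = 1/3762

1/3762


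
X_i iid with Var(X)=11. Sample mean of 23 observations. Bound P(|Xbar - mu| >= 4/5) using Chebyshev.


Var(Xbar) = Var(X)/n = 11/23
Chebyshev: P(|Xbar-mu| >= 4/5) <= Var(Xbar)/(4/5)^2 = (11/23)/(16/25) = 275/368

275/368


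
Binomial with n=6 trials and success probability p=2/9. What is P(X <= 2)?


P(X<=2) = P(X=0) + P(X=1) + P(X=2)
= 117649/531441 + 67228/177147 + 48020/177147
= 463393/531441

463393/531441


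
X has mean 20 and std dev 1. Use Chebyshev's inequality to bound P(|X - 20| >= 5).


k = 5/1 = 5
Chebyshev: P(|X-mu| >= k*sigma) <= 1/k^2 = 1/5^2 = 1/25

1/25


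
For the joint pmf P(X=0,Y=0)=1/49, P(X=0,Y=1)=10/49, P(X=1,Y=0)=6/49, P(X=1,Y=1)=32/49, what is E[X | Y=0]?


P(Y=0) = 7/49
E[X|Y=0] = (0*1 + 1*6)/7 = 6/7

6/7


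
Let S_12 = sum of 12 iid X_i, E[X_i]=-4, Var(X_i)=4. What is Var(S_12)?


By independence, Var(S_n) = n*Var(X_1) = 12*4 = 48

48


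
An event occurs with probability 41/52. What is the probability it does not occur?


P(A') = 1 - P(A) = 1 - 41/52 = 11/52

11/52


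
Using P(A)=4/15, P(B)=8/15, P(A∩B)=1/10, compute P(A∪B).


P(A∪B) = P(A) + P(B) - P(A∩B)
= 4/15 + 8/15 - 1/10 = 7/10

7/10


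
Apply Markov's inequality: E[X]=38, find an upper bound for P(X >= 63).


Markov: P(X >= a) <= E[X]/a
P(X >= 63) <= 38/63

38/63


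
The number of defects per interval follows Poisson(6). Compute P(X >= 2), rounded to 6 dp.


P(X>=2) = 1 - P(X<=1) = 1 - (e^(-6)*6^0/0! + e^(-6)*6^1/1!)
≈ 1 - (0.0024787522 + 0.0148725131)
= 1 - 0.0173512653 = 0.9826487347
≈ 0.982649

0.982649


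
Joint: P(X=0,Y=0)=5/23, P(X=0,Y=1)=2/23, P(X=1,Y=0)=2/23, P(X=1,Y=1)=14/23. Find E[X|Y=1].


P(Y=1) = 16/23
E[X|Y=1] = (0*2 + 1*14)/16 = 14/16 = 7/8

7/8


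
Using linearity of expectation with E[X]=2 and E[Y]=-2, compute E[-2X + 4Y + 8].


E[-2X + 4Y + 8] = -2*E[X] + 4*E[Y] + 8
= (-2)*(2) + (4)*(-2) + (8)
= -4 - 8 + 8 = -4

-4


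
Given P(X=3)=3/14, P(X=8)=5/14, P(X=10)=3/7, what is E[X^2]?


E[X^2] = sum(g(x)*P(x))
= 9*3/14 + 64*5/14 + 100*3/7
= 947/14

947/14


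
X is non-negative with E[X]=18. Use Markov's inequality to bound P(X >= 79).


Markov: P(X >= a) <= E[X]/a
P(X >= 79) <= 18/79

18/79


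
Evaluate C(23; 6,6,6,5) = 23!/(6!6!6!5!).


23! = 25852016738884976640000
Denominator: 6!=720 * 6!=720 * 6!=720 * 5!=120
Coefficient = 25852016738884976640000 / 44789760000 = 577185873264

577185873264


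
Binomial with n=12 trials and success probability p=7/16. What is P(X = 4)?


P(X=4) = C(12,4) * p^4 * (1-p)^8
= 495 * 2401/65536 * 43046721/4294967296
= 51160812674895/281474976710656

51160812674895/281474976710656


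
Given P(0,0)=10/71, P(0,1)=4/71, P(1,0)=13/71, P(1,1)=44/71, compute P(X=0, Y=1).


Read from table: P(X=0, Y=1) = 4/71

4/71


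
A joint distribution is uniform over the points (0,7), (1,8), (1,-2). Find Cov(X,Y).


E[X]=2/3, E[Y]=13/3, E[XY]=2
Cov(X,Y) = E[XY] - E[X]E[Y] = 2 - 2/3*13/3 = -8/9

-8/9


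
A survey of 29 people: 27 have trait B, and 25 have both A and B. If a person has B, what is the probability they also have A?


P(A|B) = P(A∩B)/P(B) = (25/29)/(27/29) = 25/27

25/27


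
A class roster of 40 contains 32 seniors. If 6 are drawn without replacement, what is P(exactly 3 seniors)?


P(X=3) = C(32,3)*C(8,3) / C(40,6)
= 4960*56 / 3838380
= 277760/3838380 = 1984/27417

1984/27417


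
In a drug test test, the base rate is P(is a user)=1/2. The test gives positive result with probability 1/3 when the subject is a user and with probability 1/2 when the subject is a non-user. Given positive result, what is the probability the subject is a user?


P(A) = P(A|B)P(B) + P(A|B')P(B') = 1/3*1/2 + 1/2*1/2 = 5/12
P(B|A) = P(A|B)P(B)/P(A) = (1/6)/(5/12) = 2/5

2/5


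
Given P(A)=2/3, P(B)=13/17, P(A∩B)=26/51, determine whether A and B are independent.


P(A)*P(B) = 2/3*13/17 = 26/51
P(A∩B) = 26/51, which equals P(A)P(B), so independent

Yes, A and B are independent


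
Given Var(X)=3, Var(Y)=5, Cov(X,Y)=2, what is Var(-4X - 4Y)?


Var(-4X - 4Y) = (-4)^2*Var(X) + (-4)^2*Var(Y) + 2*(-4)*(-4)*Cov(X,Y)
= 16*3 + 16*5 + 32*2
= 48 + 80 + 64 = 192

192


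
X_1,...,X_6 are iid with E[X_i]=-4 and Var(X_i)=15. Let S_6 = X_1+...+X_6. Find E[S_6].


E[S_n] = n*E[X_1] = 6*-4 = -24

-24


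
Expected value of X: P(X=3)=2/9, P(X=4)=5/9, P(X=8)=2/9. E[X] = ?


E[X] = sum(x * P(x))
= 3*2/9 + 4*5/9 + 8*2/9
= 14/3

14/3


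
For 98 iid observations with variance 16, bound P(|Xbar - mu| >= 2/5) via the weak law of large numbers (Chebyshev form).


Var(Xbar) = Var(X)/n = 16/98
Chebyshev: P(|Xbar-mu| >= 2/5) <= Var(Xbar)/(2/5)^2 = (8/49)/(4/25) = 50/49
Bound exceeds 1, so trivial bound: 1

1


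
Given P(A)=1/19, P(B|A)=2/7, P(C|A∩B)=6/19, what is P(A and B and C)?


P(A∩B∩C) = P(A) * P(B|A) * P(C|A∩B)
= 1/19 * 2/7 * 6/19
= 2/133 * 6/19 = 12/2527

12/2527


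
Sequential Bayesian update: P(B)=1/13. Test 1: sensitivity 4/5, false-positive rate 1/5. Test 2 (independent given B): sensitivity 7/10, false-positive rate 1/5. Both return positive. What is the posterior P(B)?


After test 1: P(+) = 4/5*1/13 + 1/5*12/13 = 16/65
P(B|+) = (4/65)/(16/65) = 1/4
After test 2 (use post1 as new prior): P(+) = 7/10*1/4 + 1/5*3/4 = 13/40
P(B|+,+) = (7/40)/(13/40) = 7/13

7/13


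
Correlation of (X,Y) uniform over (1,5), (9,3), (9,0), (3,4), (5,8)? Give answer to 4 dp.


Cov(X,Y) = -4.8000, Var(X) = 10.2400, Var(Y) = 6.8000
rho = Cov/(sqrt(VarX)*sqrt(VarY)) = -0.5752

-0.5752


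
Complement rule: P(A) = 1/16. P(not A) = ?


P(A') = 1 - P(A) = 1 - 1/16 = 15/16

15/16


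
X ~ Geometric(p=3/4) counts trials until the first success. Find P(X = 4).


P(X=4) = (1-p)^3 * p = (1/4)^3 * 3/4
= 1/64 * 3/4 = 3/256

3/256


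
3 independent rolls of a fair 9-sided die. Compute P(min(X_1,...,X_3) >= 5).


P(min >= 5) = P(all X_i >= 5) = (P(X_1 >= 5))^3
= (5/9)^3 = 125/729

125/729


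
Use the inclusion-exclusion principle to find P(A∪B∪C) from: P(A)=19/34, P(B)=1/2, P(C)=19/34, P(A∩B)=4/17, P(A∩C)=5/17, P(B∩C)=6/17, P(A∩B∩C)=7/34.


P(A∪B∪C) = P(A)+P(B)+P(C) - P(AB)-P(AC)-P(BC) + P(ABC)
= 19/34+1/2+19/34 - 4/17-5/17-6/17 + 7/34
= 16/17

16/17


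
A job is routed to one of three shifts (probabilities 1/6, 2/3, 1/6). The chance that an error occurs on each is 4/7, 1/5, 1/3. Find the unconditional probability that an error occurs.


P(A) = P(A|B1)P(B1) + P(A|B2)P(B2) + P(A|B3)P(B3)
= 4/7*1/6 + 1/5*2/3 + 1/3*1/6
= 2/21 + 2/15 + 1/18 = 179/630

179/630


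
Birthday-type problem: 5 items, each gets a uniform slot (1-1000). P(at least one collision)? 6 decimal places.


P(all different) = prod((1000-i)/1000 for i=0..4) = 0.990035
P(at least one match) = 1 - 0.990035 = 0.009965

0.009965


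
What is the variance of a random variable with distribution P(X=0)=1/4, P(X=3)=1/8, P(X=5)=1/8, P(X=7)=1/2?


E[X] = 9/2, E[X^2] = 115/4
Var(X) = E[X^2] - (E[X])^2 = 115/4 - (9/2)^2 = 17/2

17/2


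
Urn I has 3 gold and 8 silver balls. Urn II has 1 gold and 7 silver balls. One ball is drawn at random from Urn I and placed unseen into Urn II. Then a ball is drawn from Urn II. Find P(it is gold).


P(transfer gold) = 3/11; P(transfer silver) = 8/11
If gold transferred: Urn II has 2 gold of 9, so P(gold|gold moved) = 2/9
If silver transferred: Urn II has 1 gold of 9, so P(gold|silver moved) = 1/9
By total probability: P(gold) = 3/11*2/9 + 8/11*1/9 = 14/99

14/99


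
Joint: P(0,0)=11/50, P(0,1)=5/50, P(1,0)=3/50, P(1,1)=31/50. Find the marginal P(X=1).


P(X=1) = P(1,0)+P(1,1) = 3/50 + 31/50 = 34/50 = 17/25

17/25


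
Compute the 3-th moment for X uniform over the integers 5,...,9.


E[X^3] = (1/5) * sum(x^3 for x=5..9)
= 1925/5 = 385

385


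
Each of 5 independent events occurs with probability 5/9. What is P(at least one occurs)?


P(at least one) = 1 - P(none)
P(none) = (1 - 5/9)^5 = (4/9)^5 = 1024/59049
P(at least one) = 1 - 1024/59049 = 58025/59049

58025/59049


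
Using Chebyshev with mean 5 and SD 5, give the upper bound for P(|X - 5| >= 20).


k = 20/5 = 4
Chebyshev: P(|X-mu| >= k*sigma) <= 1/k^2 = 1/4^2 = 1/16

1/16


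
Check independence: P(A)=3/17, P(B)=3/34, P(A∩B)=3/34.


P(A)*P(B) = 3/17*3/34 = 9/578
P(A∩B) = 3/34 != 9/578, so not independent

No, A and B are not independent


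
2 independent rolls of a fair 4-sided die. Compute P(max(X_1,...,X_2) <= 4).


P(max <= 4) = P(all X_i <= 4) = (P(X_1 <= 4))^2
= (4/4)^2 = 1^2 = 1

1


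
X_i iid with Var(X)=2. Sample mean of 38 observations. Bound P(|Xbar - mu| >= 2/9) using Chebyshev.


Var(Xbar) = Var(X)/n = 2/38
Chebyshev: P(|Xbar-mu| >= 2/9) <= Var(Xbar)/(2/9)^2 = (1/19)/(4/81) = 81/76
Bound exceeds 1, so trivial bound: 1

1


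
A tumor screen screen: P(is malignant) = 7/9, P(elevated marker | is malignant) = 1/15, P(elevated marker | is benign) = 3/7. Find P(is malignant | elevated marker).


P(A) = P(A|B)P(B) + P(A|B')P(B') = 1/15*7/9 + 3/7*2/9 = 139/945
P(B|A) = P(A|B)P(B)/P(A) = (7/135)/(139/945) = 49/139

49/139


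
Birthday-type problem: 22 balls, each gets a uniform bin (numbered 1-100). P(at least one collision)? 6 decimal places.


P(all different) = prod((100-i)/100 for i=0..21) = 0.082412
P(at least one match) = 1 - 0.082412 = 0.917588

0.917588


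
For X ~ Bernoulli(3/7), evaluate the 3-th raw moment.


For Bernoulli: X in {0,1}
E[X^3] = 0^3*(1-3/7) + 1^3*3/7 = 3/7

3/7


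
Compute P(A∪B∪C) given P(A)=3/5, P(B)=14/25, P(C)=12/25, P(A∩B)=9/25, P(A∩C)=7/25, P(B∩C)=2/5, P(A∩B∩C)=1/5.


P(A∪B∪C) = P(A)+P(B)+P(C) - P(AB)-P(AC)-P(BC) + P(ABC)
= 3/5+14/25+12/25 - 9/25-7/25-2/5 + 1/5
= 4/5

4/5


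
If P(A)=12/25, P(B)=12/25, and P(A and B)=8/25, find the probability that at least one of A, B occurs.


P(A∪B) = P(A) + P(B) - P(A∩B)
= 12/25 + 12/25 - 8/25 = 16/25

16/25


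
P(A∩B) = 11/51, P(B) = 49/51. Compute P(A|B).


P(A|B) = P(A∩B)/P(B) = (11/51)/(49/51) = 11/49

11/49


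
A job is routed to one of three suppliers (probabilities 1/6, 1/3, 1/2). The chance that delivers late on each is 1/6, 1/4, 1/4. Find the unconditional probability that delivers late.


P(A) = P(A|B1)P(B1) + P(A|B2)P(B2) + P(A|B3)P(B3)
= 1/6*1/6 + 1/4*1/3 + 1/4*1/2
= 1/36 + 1/12 + 1/8 = 17/72

17/72


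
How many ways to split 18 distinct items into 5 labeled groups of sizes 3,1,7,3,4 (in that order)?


18! = 6402373705728000
Denominator: 3!=6 * 1!=1 * 7!=5040 * 3!=6 * 4!=24
Coefficient = 6402373705728000 / 4354560 = 1470268800

1470268800


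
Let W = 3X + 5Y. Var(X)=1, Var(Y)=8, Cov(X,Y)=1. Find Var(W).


Var(3X + 5Y) = 3^2*Var(X) + 5^2*Var(Y) + 2*3*5*Cov(X,Y)
= 9*1 + 25*8 + 30*1
= 9 + 200 + 30 = 239

239


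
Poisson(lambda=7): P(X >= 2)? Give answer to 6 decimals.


P(X>=2) = 1 - P(X<=1) = 1 - (e^(-7)*7^0/0! + e^(-7)*7^1/1!)
≈ 1 - (0.0009118820 + 0.0063831738)
= 1 - 0.0072950558 = 0.9927049442
≈ 0.992705

0.992705


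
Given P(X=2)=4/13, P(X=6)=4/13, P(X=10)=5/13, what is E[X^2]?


E[X^2] = sum(g(x)*P(x))
= 4*4/13 + 36*4/13 + 100*5/13
= 660/13

660/13


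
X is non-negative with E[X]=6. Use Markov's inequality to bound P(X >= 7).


Markov: P(X >= a) <= E[X]/a
P(X >= 7) <= 6/7

6/7


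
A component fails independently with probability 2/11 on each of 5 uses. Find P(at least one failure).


P(at least one) = 1 - P(none)
P(none) = (1 - 2/11)^5 = (9/11)^5 = 59049/161051
P(at least one) = 1 - 59049/161051 = 102002/161051

102002/161051


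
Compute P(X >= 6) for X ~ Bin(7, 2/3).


P(X>=6) = P(X=6) + P(X=7)
= 448/2187 + 128/2187
= 64/243

64/243


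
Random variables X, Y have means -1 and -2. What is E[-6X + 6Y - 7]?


E[-6X + 6Y - 7] = -6*E[X] + 6*E[Y] - 7
= (-6)*(-1) + (6)*(-2) + (-7)
= 6 - 12 - 7 = -13

-13


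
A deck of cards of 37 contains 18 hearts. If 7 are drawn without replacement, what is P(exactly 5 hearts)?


P(X=5) = C(18,5)*C(19,2) / C(37,7)
= 8568*171 / 10295472
= 1465128/10295472 = 3591/25234

3591/25234


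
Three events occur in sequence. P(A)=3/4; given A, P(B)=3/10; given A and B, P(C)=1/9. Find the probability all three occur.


P(A∩B∩C) = P(A) * P(B|A) * P(C|A∩B)
= 3/4 * 3/10 * 1/9
= 9/40 * 1/9 = 1/40

1/40


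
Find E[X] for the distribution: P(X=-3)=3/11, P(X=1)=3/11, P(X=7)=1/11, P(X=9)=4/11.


E[X] = sum(x * P(x))
= -3*3/11 + 1*3/11 + 7*1/11 + 9*4/11
= 37/11

37/11


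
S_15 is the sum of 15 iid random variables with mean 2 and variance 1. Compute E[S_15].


E[S_n] = n*E[X_1] = 15*2 = 30

30


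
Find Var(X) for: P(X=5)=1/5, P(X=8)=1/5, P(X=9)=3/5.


E[X] = 8, E[X^2] = 332/5
Var(X) = E[X^2] - (E[X])^2 = 332/5 - (8)^2 = 12/5

12/5


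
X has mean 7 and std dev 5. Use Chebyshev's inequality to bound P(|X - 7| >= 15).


k = 15/5 = 3
Chebyshev: P(|X-mu| >= k*sigma) <= 1/k^2 = 1/3^2 = 1/9

1/9


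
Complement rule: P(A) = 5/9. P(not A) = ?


P(A') = 1 - P(A) = 1 - 5/9 = 4/9

4/9


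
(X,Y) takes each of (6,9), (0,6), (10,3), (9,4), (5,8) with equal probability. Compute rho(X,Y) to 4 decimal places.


Cov(X,Y) = -4.0000, Var(X) = 12.4000, Var(Y) = 5.2000
rho = Cov/(sqrt(VarX)*sqrt(VarY)) = -0.4981

-0.4981


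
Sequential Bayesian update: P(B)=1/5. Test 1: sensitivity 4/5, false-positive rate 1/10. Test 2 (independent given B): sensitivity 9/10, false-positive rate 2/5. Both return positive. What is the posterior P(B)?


After test 1: P(+) = 4/5*1/5 + 1/10*4/5 = 6/25
P(B|+) = (4/25)/(6/25) = 2/3
After test 2 (use post1 as new prior): P(+) = 9/10*2/3 + 2/5*1/3 = 11/15
P(B|+,+) = (3/5)/(11/15) = 9/11

9/11


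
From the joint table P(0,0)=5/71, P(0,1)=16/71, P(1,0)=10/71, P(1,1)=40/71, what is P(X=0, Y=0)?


Read from table: P(X=0, Y=0) = 5/71

5/71


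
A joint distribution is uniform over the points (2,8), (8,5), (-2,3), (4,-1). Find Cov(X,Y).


E[X]=3, E[Y]=15/4, E[XY]=23/2
Cov(X,Y) = E[XY] - E[X]E[Y] = 23/2 - 3*15/4 = 1/4

1/4


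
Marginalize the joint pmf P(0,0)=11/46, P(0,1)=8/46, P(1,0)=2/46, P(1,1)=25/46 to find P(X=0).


P(X=0) = P(0,0)+P(0,1) = 11/46 + 8/46 = 19/46

19/46


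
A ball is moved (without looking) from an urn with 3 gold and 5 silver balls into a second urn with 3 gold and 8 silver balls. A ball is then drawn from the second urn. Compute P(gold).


P(transfer gold) = 3/8; P(transfer silver) = 5/8
If gold transferred: Urn II has 4 gold of 12, so P(gold|gold moved) = 1/3
If silver transferred: Urn II has 3 gold of 12, so P(gold|silver moved) = 1/4
By total probability: P(gold) = 3/8*1/3 + 5/8*1/4 = 9/32

9/32


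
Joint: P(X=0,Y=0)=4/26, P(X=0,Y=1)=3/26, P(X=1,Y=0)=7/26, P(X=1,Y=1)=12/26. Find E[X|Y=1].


P(Y=1) = 15/26
E[X|Y=1] = (0*3 + 1*12)/15 = 12/15 = 4/5

4/5


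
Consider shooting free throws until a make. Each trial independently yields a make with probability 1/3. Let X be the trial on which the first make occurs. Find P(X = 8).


P(X=8) = (1-p)^7 * p = (2/3)^7 * 1/3
= 128/2187 * 1/3 = 128/6561

128/6561


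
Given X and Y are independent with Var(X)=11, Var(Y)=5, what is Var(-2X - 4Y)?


Independence => Cov(X,Y)=0
Var(-2X - 4Y) = (-2)^2*Var(X) + (-4)^2*Var(Y)
= 4*11 + 16*5 = 124

124


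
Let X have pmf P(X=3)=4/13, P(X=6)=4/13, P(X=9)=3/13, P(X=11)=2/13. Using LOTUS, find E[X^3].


E[X^3] = sum(g(x)*P(x))
= 27*4/13 + 216*4/13 + 729*3/13 + 1331*2/13
= 5821/13

5821/13


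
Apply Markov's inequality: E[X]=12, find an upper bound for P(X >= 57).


Markov: P(X >= a) <= E[X]/a
P(X >= 57) <= 12/57 = 4/19

4/19


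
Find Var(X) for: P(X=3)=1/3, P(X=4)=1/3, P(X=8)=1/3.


E[X] = 5, E[X^2] = 89/3
Var(X) = E[X^2] - (E[X])^2 = 89/3 - (5)^2 = 14/3

14/3


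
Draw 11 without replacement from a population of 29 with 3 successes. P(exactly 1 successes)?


P(X=1) = C(3,1)*C(26,10) / C(29,11)
= 3*5311735 / 34597290
= 15935205/34597290 = 187/406

187/406


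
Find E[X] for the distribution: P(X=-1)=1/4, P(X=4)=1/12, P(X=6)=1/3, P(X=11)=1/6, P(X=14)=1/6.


E[X] = sum(x * P(x))
= -1*1/4 + 4*1/12 + 6*1/3 + 11*1/6 + 14*1/6
= 25/4

25/4


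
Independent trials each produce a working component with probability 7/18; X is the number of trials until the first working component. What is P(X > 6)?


P(X > 6) = P(first 6 trials all fail) = (1-p)^6 = (11/18)^6 = 1771561/34012224

1771561/34012224


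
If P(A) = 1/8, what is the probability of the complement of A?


P(A') = 1 - P(A) = 1 - 1/8 = 7/8

7/8


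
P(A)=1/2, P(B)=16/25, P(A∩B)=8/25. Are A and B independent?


P(A)*P(B) = 1/2*16/25 = 8/25
P(A∩B) = 8/25, which equals P(A)P(B), so independent

Yes, A and B are independent


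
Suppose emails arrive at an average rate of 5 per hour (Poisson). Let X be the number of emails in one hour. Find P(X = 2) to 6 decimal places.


P(X=2) = e^(-5) * 5^2 / 2!
≈ 0.006737946999 * 25 / 2
≈ 0.084224

0.084224


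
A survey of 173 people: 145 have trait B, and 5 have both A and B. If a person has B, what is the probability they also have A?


P(A|B) = P(A∩B)/P(B) = (5/173)/(145/173) = 5/145 = 1/29

1/29


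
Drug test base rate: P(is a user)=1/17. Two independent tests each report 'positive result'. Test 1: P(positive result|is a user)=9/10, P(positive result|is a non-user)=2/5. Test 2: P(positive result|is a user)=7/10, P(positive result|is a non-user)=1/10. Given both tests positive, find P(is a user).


After test 1: P(+) = 9/10*1/17 + 2/5*16/17 = 73/170
P(B|+) = (9/170)/(73/170) = 9/73
After test 2 (use post1 as new prior): P(+) = 7/10*9/73 + 1/10*64/73 = 127/730
P(B|+,+) = (63/730)/(127/730) = 63/127

63/127


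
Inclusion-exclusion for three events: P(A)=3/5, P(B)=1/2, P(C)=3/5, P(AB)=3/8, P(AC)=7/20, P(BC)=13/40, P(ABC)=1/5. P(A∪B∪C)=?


P(A∪B∪C) = P(A)+P(B)+P(C) - P(AB)-P(AC)-P(BC) + P(ABC)
= 3/5+1/2+3/5 - 3/8-7/20-13/40 + 1/5
= 17/20

17/20


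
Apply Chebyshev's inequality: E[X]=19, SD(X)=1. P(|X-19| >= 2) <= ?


k = 2/1 = 2
Chebyshev: P(|X-mu| >= k*sigma) <= 1/k^2 = 1/2^2 = 1/4

1/4


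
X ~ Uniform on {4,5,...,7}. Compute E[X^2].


E[X^2] = (1/4) * sum(x^2 for x=4..7)
= 126/4 = 63/2

63/2


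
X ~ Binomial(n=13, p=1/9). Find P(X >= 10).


P(X>=10) = P(X=10) + P(X=11) + P(X=12) + P(X=13)
= 146432/2541865828329 + 1664/847288609443 + 104/2541865828329 + 1/2541865828329
= 151529/2541865828329

151529/2541865828329


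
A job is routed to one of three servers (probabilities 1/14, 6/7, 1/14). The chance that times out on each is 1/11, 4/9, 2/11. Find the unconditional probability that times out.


P(A) = P(A|B1)P(B1) + P(A|B2)P(B2) + P(A|B3)P(B3)
= 1/11*1/14 + 4/9*6/7 + 2/11*1/14
= 1/154 + 8/21 + 1/77 = 185/462

185/462


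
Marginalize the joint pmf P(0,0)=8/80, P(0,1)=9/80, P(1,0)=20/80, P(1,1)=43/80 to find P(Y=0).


P(Y=0) = P(0,0)+P(1,0) = 8/80 + 20/80 = 28/80 = 7/20

7/20


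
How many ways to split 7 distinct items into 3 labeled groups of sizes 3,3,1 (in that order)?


7! = 5040
Denominator: 3!=6 * 3!=6 * 1!=1
Coefficient = 5040 / 36 = 140

140


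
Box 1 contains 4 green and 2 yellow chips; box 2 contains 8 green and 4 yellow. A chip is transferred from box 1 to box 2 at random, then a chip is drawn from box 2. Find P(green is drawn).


P(transfer green) = 4/6 = 2/3; P(transfer yellow) = 1/3
If green transferred: Urn II has 9 green of 13, so P(green|green moved) = 9/13
If yellow transferred: Urn II has 8 green of 13, so P(green|yellow moved) = 8/13
By total probability: P(green) = 2/3*9/13 + 1/3*8/13 = 2/3

2/3


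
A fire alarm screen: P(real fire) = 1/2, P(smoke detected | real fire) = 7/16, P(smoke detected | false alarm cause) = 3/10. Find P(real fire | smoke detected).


P(A) = P(A|B)P(B) + P(A|B')P(B') = 7/16*1/2 + 3/10*1/2 = 59/160
P(B|A) = P(A|B)P(B)/P(A) = (7/32)/(59/160) = 35/59

35/59


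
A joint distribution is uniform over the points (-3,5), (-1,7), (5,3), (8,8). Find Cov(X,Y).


E[X]=9/4, E[Y]=23/4, E[XY]=57/4
Cov(X,Y) = E[XY] - E[X]E[Y] = 57/4 - 9/4*23/4 = 21/16

21/16


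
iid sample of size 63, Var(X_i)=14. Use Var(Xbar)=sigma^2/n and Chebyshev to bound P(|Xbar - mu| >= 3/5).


Var(Xbar) = Var(X)/n = 14/63
Chebyshev: P(|Xbar-mu| >= 3/5) <= Var(Xbar)/(3/5)^2 = (2/9)/(9/25) = 50/81

50/81


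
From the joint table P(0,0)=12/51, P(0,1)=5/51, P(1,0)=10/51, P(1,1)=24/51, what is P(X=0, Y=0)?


Read from table: P(X=0, Y=0) = 12/51 = 4/17

4/17


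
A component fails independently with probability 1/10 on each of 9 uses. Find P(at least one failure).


P(at least one) = 1 - P(none)
P(none) = (1 - 1/10)^9 = (9/10)^9 = 387420489/1000000000
P(at least one) = 1 - 387420489/1000000000 = 612579511/1000000000

612579511/1000000000


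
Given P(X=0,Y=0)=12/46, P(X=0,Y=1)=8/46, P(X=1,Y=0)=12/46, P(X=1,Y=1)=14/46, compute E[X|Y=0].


P(Y=0) = 24/46
E[X|Y=0] = (0*12 + 1*12)/24 = 12/24 = 1/2

1/2


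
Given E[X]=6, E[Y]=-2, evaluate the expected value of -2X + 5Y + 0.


E[-2X + 5Y + 0] = -2*E[X] + 5*E[Y] + 0
= (-2)*(6) + (5)*(-2) + (0)
= -12 - 10 + 0 = -22

-22


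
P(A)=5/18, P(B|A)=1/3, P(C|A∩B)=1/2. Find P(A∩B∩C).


P(A∩B∩C) = P(A) * P(B|A) * P(C|A∩B)
= 5/18 * 1/3 * 1/2
= 5/54 * 1/2 = 5/108

5/108


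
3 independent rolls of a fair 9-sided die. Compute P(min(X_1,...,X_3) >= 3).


P(min >= 3) = P(all X_i >= 3) = (P(X_1 >= 3))^3
= (7/9)^3 = 343/729

343/729


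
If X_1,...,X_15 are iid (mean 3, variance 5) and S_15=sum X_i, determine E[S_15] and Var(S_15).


E[S_n] = n*mu = 15*3 = 45
Var(S_n) = n*sigma^2 = 15*5 = 75

E[S_15]=45, Var(S_15)=75


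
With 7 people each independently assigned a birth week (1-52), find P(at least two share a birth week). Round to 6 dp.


P(all different) = prod((52-i)/52 for i=0..6) = 0.655863
P(at least one match) = 1 - 0.655863 = 0.344137

0.344137


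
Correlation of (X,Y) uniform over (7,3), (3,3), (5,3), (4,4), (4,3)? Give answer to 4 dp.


Cov(X,Y) = -0.1200, Var(X) = 1.8400, Var(Y) = 0.1600
rho = Cov/(sqrt(VarX)*sqrt(VarY)) = -0.2212

-0.2212


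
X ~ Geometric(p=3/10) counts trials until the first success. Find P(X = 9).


P(X=9) = (1-p)^8 * p = (7/10)^8 * 3/10
= 5764801/100000000 * 3/10 = 17294403/1000000000

17294403/1000000000


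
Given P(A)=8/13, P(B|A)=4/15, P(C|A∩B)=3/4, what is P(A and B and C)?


P(A∩B∩C) = P(A) * P(B|A) * P(C|A∩B)
= 8/13 * 4/15 * 3/4
= 32/195 * 3/4 = 8/65

8/65


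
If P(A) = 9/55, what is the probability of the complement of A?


P(A') = 1 - P(A) = 1 - 9/55 = 46/55

46/55


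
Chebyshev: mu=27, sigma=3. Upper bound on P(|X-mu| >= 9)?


k = 9/3 = 3
Chebyshev: P(|X-mu| >= k*sigma) <= 1/k^2 = 1/3^2 = 1/9

1/9


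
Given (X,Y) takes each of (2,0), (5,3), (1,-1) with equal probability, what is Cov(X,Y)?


E[X]=8/3, E[Y]=2/3, E[XY]=14/3
Cov(X,Y) = E[XY] - E[X]E[Y] = 14/3 - 8/3*2/3 = 26/9

26/9


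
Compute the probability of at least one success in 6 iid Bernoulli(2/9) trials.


P(at least one) = 1 - P(none)
P(none) = (1 - 2/9)^6 = (7/9)^6 = 117649/531441
P(at least one) = 1 - 117649/531441 = 413792/531441

413792/531441


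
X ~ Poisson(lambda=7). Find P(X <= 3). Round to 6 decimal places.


P(X<=3) = e^(-7)*7^0/0! + e^(-7)*7^1/1! + e^(-7)*7^2/2! + e^(-7)*7^3/3!
≈ 0.0009118820 + 0.0063831738 + 0.0223411082 + 0.0521292524
= 0.0817654164
≈ 0.081765

0.081765


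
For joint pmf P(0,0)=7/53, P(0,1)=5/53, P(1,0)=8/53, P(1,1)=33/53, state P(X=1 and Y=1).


Read from table: P(X=1, Y=1) = 33/53

33/53


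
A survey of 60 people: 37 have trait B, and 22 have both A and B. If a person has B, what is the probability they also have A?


P(A|B) = P(A∩B)/P(B) = (22/60)/(37/60) = 22/37

22/37


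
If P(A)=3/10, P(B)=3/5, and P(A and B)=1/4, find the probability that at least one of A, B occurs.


P(A∪B) = P(A) + P(B) - P(A∩B)
= 3/10 + 3/5 - 1/4 = 13/20

13/20


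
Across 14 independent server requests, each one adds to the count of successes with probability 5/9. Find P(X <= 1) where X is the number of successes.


P(X<=1) = P(X=0) + P(X=1)
= 268435456/22876792454961 + 4697620480/22876792454961
= 4966055936/22876792454961

4966055936/22876792454961


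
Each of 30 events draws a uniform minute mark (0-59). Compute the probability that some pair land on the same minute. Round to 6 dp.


P(all different) = prod((60-i)/60 for i=0..29) = 0.000142
P(at least one match) = 1 - 0.000142 = 0.999858

0.999858


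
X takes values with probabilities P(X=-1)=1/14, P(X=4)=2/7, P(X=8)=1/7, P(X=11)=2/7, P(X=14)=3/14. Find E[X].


E[X] = sum(x * P(x))
= -1*1/14 + 4*2/7 + 8*1/7 + 11*2/7 + 14*3/14
= 117/14

117/14


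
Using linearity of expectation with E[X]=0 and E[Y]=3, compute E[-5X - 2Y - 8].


E[-5X - 2Y - 8] = -5*E[X] - 2*E[Y] - 8
= (-5)*(0) + (-2)*(3) + (-8)
= 0 - 6 - 8 = -14

-14


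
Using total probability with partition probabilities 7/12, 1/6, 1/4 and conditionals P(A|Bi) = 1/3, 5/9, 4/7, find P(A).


P(A) = P(A|B1)P(B1) + P(A|B2)P(B2) + P(A|B3)P(B3)
= 1/3*7/12 + 5/9*1/6 + 4/7*1/4
= 7/36 + 5/54 + 1/7 = 325/756

325/756


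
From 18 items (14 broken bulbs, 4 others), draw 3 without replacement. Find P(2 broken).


P(X=2) = C(14,2)*C(4,1) / C(18,3)
= 91*4 / 816
= 364/816 = 91/204

91/204


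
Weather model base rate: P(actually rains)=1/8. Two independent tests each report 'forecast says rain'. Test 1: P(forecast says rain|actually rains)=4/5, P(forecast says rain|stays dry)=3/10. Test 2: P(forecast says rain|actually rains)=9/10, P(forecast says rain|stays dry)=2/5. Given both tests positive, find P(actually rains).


After test 1: P(+) = 4/5*1/8 + 3/10*7/8 = 29/80
P(B|+) = (1/10)/(29/80) = 8/29
After test 2 (use post1 as new prior): P(+) = 9/10*8/29 + 2/5*21/29 = 78/145
P(B|+,+) = (36/145)/(78/145) = 6/13

6/13


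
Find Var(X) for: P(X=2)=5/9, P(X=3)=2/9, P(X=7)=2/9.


E[X] = 10/3, E[X^2] = 136/9
Var(X) = E[X^2] - (E[X])^2 = 136/9 - (10/3)^2 = 4

4


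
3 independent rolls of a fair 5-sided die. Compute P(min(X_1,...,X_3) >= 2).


P(min >= 2) = P(all X_i >= 2) = (P(X_1 >= 2))^3
= (4/5)^3 = 64/125

64/125


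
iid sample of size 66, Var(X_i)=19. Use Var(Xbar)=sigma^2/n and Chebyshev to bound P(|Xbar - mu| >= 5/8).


Var(Xbar) = Var(X)/n = 19/66
Chebyshev: P(|Xbar-mu| >= 5/8) <= Var(Xbar)/(5/8)^2 = (19/66)/(25/64) = 608/825

608/825


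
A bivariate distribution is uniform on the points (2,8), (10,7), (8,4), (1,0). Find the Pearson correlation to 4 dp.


Cov(X,Y) = 4.5625, Var(X) = 14.6875, Var(Y) = 9.6875
rho = Cov/(sqrt(VarX)*sqrt(VarY)) = 0.3825

0.3825


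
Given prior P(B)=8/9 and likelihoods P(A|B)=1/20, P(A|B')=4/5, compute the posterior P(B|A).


P(A) = P(A|B)P(B) + P(A|B')P(B') = 1/20*8/9 + 4/5*1/9 = 2/15
P(B|A) = P(A|B)P(B)/P(A) = (2/45)/(2/15) = 1/3

1/3


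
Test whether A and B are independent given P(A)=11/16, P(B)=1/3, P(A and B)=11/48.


P(A)*P(B) = 11/16*1/3 = 11/48
P(A∩B) = 11/48, which equals P(A)P(B), so independent

Yes, A and B are independent


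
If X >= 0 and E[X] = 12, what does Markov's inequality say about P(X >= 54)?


Markov: P(X >= a) <= E[X]/a
P(X >= 54) <= 12/54 = 2/9

2/9


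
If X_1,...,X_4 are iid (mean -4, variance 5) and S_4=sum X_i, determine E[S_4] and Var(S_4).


E[S_n] = n*mu = 4*-4 = -16
Var(S_n) = n*sigma^2 = 4*5 = 20

E[S_4]=-16, Var(S_4)=20
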